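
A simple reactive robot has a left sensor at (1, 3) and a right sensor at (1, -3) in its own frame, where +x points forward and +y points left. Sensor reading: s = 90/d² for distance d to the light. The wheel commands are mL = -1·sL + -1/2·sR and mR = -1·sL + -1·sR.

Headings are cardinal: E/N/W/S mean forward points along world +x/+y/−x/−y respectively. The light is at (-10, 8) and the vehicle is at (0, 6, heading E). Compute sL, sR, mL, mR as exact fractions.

45/61 45/73 -9315/8906 -6030/4453

left sensor world pos  = (1, 9); dL² = 122
right sensor world pos = (1, 3); dR² = 146
sL = 90/122 = 45/61
sR = 90/146 = 45/73
mL = -1·sL + -1/2·sR = -9315/8906
mR = -1·sL + -1·sR = -6030/4453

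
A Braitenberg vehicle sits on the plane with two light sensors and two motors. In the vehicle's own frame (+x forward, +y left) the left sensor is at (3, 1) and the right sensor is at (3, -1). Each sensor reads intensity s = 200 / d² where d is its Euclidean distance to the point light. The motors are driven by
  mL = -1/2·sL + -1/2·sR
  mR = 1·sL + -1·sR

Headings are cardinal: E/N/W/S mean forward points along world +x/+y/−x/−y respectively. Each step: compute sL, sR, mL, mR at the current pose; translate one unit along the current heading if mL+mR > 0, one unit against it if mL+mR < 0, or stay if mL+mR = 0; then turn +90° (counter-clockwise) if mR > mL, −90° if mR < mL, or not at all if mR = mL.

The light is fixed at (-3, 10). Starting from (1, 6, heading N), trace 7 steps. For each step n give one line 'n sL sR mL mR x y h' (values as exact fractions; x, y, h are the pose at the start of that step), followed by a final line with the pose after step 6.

n=0: pose=(1,6,N); sL=20, sR=100/13; mL=-180/13, mR=160/13; mL+mR=-20/13 → advance -1; mR−mL=340/13 → turn +1·90°
n=1: pose=(1,5,W); sL=200/37, sR=200/17; mL=-5400/629, mR=-4000/629; mL+mR=-9400/629 → advance -1; mR−mL=1400/629 → turn +1·90°
n=2: pose=(2,5,S); sL=2, sR=5/2; mL=-9/4, mR=-1/2; mL+mR=-11/4 → advance -1; mR−mL=7/4 → turn +1·90°
n=3: pose=(2,6,E); sL=200/73, sR=200/89; mL=-16200/6497, mR=3200/6497; mL+mR=-13000/6497 → advance -1; mR−mL=19400/6497 → turn +1·90°
n=4: pose=(1,6,N); sL=20, sR=100/13; mL=-180/13, mR=160/13; mL+mR=-20/13 → advance -1; mR−mL=340/13 → turn +1·90°
n=5: pose=(1,5,W); sL=200/37, sR=200/17; mL=-5400/629, mR=-4000/629; mL+mR=-9400/629 → advance -1; mR−mL=1400/629 → turn +1·90°
n=6: pose=(2,5,S); sL=2, sR=5/2; mL=-9/4, mR=-1/2; mL+mR=-11/4 → advance -1; mR−mL=7/4 → turn +1·90°

0 20 100/13 -180/13 160/13 1 6 N
1 200/37 200/17 -5400/629 -4000/629 1 5 W
2 2 5/2 -9/4 -1/2 2 5 S
3 200/73 200/89 -16200/6497 3200/6497 2 6 E
4 20 100/13 -180/13 160/13 1 6 N
5 200/37 200/17 -5400/629 -4000/629 1 5 W
6 2 5/2 -9/4 -1/2 2 5 S
final 2 6 E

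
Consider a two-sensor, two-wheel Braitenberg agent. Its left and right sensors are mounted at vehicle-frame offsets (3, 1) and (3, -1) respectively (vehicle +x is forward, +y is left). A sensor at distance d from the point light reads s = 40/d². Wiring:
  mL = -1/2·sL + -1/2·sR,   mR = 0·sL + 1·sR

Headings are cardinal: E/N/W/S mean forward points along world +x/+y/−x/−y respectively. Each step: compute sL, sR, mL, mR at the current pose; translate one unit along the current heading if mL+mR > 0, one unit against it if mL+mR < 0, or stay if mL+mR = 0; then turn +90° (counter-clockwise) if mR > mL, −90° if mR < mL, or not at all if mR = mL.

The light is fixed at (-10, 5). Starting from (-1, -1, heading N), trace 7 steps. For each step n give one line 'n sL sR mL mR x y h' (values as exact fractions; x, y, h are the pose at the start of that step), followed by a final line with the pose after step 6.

n=0: pose=(-1,-1,N); sL=40/73, sR=40/109; mL=-3640/7957, mR=40/109; mL+mR=-720/7957 → advance -1; mR−mL=6560/7957 → turn +1·90°
n=1: pose=(-1,-2,W); sL=2/5, sR=5/9; mL=-43/90, mR=5/9; mL+mR=7/90 → advance +1; mR−mL=31/30 → turn +1·90°
n=2: pose=(-2,-2,S); sL=40/181, sR=40/149; mL=-6600/26969, mR=40/149; mL+mR=640/26969 → advance +1; mR−mL=13840/26969 → turn +1·90°
n=3: pose=(-2,-3,E); sL=4/17, sR=20/101; mL=-372/1717, mR=20/101; mL+mR=-32/1717 → advance -1; mR−mL=712/1717 → turn +1·90°
n=4: pose=(-3,-3,N); sL=40/61, sR=40/89; mL=-3000/5429, mR=40/89; mL+mR=-560/5429 → advance -1; mR−mL=5440/5429 → turn +1·90°
n=5: pose=(-3,-4,W); sL=10/29, sR=1/2; mL=-49/116, mR=1/2; mL+mR=9/116 → advance +1; mR−mL=107/116 → turn +1·90°
n=6: pose=(-4,-4,S); sL=40/193, sR=40/169; mL=-7240/32617, mR=40/169; mL+mR=480/32617 → advance +1; mR−mL=14960/32617 → turn +1·90°

0 40/73 40/109 -3640/7957 40/109 -1 -1 N
1 2/5 5/9 -43/90 5/9 -1 -2 W
2 40/181 40/149 -6600/26969 40/149 -2 -2 S
3 4/17 20/101 -372/1717 20/101 -2 -3 E
4 40/61 40/89 -3000/5429 40/89 -3 -3 N
5 10/29 1/2 -49/116 1/2 -3 -4 W
6 40/193 40/169 -7240/32617 40/169 -4 -4 S
final -4 -5 E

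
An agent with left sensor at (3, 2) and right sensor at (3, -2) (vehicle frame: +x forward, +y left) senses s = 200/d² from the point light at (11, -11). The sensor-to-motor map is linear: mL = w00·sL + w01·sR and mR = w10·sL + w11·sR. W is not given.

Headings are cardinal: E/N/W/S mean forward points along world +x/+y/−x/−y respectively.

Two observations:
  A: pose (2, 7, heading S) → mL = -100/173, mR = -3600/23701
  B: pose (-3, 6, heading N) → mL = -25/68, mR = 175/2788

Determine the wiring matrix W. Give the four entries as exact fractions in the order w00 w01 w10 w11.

obs A: pose=(2,7,S) → sL=100/137, sR=100/173, mL=-100/173, mR=-3600/23701
obs B: pose=(-3,6,N) → sL=25/82, sR=25/68, mL=-25/68, mR=175/2788
sensor matrix S = [[100/137, 100/173], [25/82, 25/68]]; det S = 1521875/16519597
solve [mL_A; mL_B] = S·[w00; w01] and [mR_A; mR_B] = S·[w10; w11]:
  w00 = 0, w01 = -1, w10 = -1, w11 = 1

0 -1 -1 1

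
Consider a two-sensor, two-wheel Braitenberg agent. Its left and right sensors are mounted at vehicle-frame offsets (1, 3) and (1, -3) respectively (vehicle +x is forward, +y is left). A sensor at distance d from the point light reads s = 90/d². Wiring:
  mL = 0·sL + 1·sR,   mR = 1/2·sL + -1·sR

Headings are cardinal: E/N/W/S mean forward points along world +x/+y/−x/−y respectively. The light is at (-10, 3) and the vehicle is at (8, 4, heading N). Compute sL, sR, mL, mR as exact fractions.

left sensor world pos  = (5, 5); dL² = 229
right sensor world pos = (11, 5); dR² = 445
sL = 90/229 = 90/229
sR = 90/445 = 18/89
mL = 0·sL + 1·sR = 18/89
mR = 1/2·sL + -1·sR = -117/20381

90/229 18/89 18/89 -117/20381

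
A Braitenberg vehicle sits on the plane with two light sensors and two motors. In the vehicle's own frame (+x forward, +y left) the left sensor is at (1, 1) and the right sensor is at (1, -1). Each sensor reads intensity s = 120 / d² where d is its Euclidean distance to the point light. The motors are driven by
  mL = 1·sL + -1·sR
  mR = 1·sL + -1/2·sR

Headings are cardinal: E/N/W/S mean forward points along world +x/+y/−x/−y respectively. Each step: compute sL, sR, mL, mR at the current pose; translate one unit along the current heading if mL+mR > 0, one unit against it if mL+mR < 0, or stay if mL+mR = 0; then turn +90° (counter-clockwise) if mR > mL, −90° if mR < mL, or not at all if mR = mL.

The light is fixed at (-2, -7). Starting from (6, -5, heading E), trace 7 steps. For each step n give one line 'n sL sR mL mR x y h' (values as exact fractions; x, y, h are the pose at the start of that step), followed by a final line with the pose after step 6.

n=0: pose=(6,-5,E); sL=4/3, sR=60/41; mL=-16/123, mR=74/123; mL+mR=58/123 → advance +1; mR−mL=30/41 → turn +1·90°
n=1: pose=(7,-5,N); sL=120/73, sR=120/109; mL=4320/7957, mR=8700/7957; mL+mR=13020/7957 → advance +1; mR−mL=60/109 → turn +1·90°
n=2: pose=(7,-4,W); sL=30/17, sR=3/2; mL=9/34, mR=69/68; mL+mR=87/68 → advance +1; mR−mL=3/4 → turn +1·90°
n=3: pose=(6,-4,S); sL=24/17, sR=120/53; mL=-768/901, mR=252/901; mL+mR=-516/901 → advance -1; mR−mL=60/53 → turn +1·90°
n=4: pose=(6,-3,E); sL=60/53, sR=4/3; mL=-32/159, mR=74/159; mL+mR=14/53 → advance +1; mR−mL=2/3 → turn +1·90°
n=5: pose=(7,-3,N); sL=120/89, sR=24/25; mL=864/2225, mR=1932/2225; mL+mR=2796/2225 → advance +1; mR−mL=12/25 → turn +1·90°
n=6: pose=(7,-2,W); sL=3/2, sR=6/5; mL=3/10, mR=9/10; mL+mR=6/5 → advance +1; mR−mL=3/5 → turn +1·90°

0 4/3 60/41 -16/123 74/123 6 -5 E
1 120/73 120/109 4320/7957 8700/7957 7 -5 N
2 30/17 3/2 9/34 69/68 7 -4 W
3 24/17 120/53 -768/901 252/901 6 -4 S
4 60/53 4/3 -32/159 74/159 6 -3 E
5 120/89 24/25 864/2225 1932/2225 7 -3 N
6 3/2 6/5 3/10 9/10 7 -2 W
final 6 -2 S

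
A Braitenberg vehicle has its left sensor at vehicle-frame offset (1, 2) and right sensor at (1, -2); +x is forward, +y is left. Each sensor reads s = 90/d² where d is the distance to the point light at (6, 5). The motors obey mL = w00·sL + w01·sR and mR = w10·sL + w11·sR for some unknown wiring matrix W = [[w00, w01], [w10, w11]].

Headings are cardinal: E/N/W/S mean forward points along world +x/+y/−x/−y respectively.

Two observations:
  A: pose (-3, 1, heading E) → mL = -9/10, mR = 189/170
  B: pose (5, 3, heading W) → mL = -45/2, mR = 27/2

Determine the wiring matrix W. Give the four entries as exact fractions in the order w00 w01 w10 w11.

0 -1 1/2 1/2

obs A: pose=(-3,1,E) → sL=45/34, sR=9/10, mL=-9/10, mR=189/170
obs B: pose=(5,3,W) → sL=9/2, sR=45/2, mL=-45/2, mR=27/2
sensor matrix S = [[45/34, 9/10], [9/2, 45/2]]; det S = 2187/85
solve [mL_A; mL_B] = S·[w00; w01] and [mR_A; mR_B] = S·[w10; w11]:
  w00 = 0, w01 = -1, w10 = 1/2, w11 = 1/2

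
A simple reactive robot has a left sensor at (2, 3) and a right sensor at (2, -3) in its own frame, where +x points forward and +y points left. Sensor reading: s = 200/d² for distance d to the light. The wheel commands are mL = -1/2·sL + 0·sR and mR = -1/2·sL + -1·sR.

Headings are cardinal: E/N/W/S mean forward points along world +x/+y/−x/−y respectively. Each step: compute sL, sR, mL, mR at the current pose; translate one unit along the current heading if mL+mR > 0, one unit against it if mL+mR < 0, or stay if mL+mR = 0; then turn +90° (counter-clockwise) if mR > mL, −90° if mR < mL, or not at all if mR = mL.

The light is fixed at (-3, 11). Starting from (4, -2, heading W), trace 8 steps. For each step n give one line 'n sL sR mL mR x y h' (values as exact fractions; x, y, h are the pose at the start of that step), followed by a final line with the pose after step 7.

n=0: pose=(4,-2,W); sL=200/281, sR=8/5; mL=-100/281, mR=-2748/1405; mL+mR=-3248/1405 → advance -1; mR−mL=-8/5 → turn -1·90°
n=1: pose=(5,-2,N); sL=100/73, sR=100/121; mL=-50/73, mR=-13350/8833; mL+mR=-19400/8833 → advance -1; mR−mL=-100/121 → turn -1·90°
n=2: pose=(5,-3,E); sL=200/221, sR=200/389; mL=-100/221, mR=-83100/85969; mL+mR=-122000/85969 → advance -1; mR−mL=-200/389 → turn -1·90°
n=3: pose=(4,-3,S); sL=50/89, sR=25/34; mL=-25/89, mR=-3075/3026; mL+mR=-3925/3026 → advance -1; mR−mL=-25/34 → turn -1·90°
n=4: pose=(4,-2,W); sL=200/281, sR=8/5; mL=-100/281, mR=-2748/1405; mL+mR=-3248/1405 → advance -1; mR−mL=-8/5 → turn -1·90°
n=5: pose=(5,-2,N); sL=100/73, sR=100/121; mL=-50/73, mR=-13350/8833; mL+mR=-19400/8833 → advance -1; mR−mL=-100/121 → turn -1·90°
n=6: pose=(5,-3,E); sL=200/221, sR=200/389; mL=-100/221, mR=-83100/85969; mL+mR=-122000/85969 → advance -1; mR−mL=-200/389 → turn -1·90°
n=7: pose=(4,-3,S); sL=50/89, sR=25/34; mL=-25/89, mR=-3075/3026; mL+mR=-3925/3026 → advance -1; mR−mL=-25/34 → turn -1·90°

0 200/281 8/5 -100/281 -2748/1405 4 -2 W
1 100/73 100/121 -50/73 -13350/8833 5 -2 N
2 200/221 200/389 -100/221 -83100/85969 5 -3 E
3 50/89 25/34 -25/89 -3075/3026 4 -3 S
4 200/281 8/5 -100/281 -2748/1405 4 -2 W
5 100/73 100/121 -50/73 -13350/8833 5 -2 N
6 200/221 200/389 -100/221 -83100/85969 5 -3 E
7 50/89 25/34 -25/89 -3075/3026 4 -3 S
final 4 -2 W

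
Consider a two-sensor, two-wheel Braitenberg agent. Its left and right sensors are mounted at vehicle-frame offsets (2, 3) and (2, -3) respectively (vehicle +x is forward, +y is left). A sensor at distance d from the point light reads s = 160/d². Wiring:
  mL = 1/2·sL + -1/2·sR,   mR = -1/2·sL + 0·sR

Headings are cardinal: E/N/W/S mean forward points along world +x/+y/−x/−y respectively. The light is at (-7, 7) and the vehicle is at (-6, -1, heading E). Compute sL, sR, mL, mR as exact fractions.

left sensor world pos  = (-4, 2); dL² = 34
right sensor world pos = (-4, -4); dR² = 130
sL = 160/34 = 80/17
sR = 160/130 = 16/13
mL = 1/2·sL + -1/2·sR = 384/221
mR = -1/2·sL + 0·sR = -40/17

80/17 16/13 384/221 -40/17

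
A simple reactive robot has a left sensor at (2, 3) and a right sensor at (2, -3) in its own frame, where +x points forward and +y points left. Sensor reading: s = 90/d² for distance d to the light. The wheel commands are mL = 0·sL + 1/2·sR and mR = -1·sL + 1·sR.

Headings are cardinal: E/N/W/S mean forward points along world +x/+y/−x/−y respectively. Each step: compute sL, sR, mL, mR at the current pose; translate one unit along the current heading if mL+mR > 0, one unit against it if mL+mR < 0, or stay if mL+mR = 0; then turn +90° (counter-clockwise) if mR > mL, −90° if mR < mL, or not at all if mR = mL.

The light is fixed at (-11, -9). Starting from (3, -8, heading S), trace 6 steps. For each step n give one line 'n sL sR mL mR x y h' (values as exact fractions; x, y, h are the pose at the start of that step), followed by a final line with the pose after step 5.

n=0: pose=(3,-8,S); sL=9/29, sR=45/61; mL=45/122, mR=756/1769; mL+mR=2817/3538 → advance +1; mR−mL=207/3538 → turn +1·90°
n=1: pose=(3,-9,E); sL=18/53, sR=18/53; mL=9/53, mR=0; mL+mR=9/53 → advance +1; mR−mL=-9/53 → turn -1·90°
n=2: pose=(4,-9,S); sL=45/164, sR=45/74; mL=45/148, mR=2025/6068; mL+mR=1935/3034 → advance +1; mR−mL=45/1517 → turn +1·90°
n=3: pose=(4,-10,E); sL=90/293, sR=18/61; mL=9/61, mR=-216/17873; mL+mR=2421/17873 → advance +1; mR−mL=-2853/17873 → turn -1·90°
n=4: pose=(5,-10,S); sL=9/37, sR=45/89; mL=45/178, mR=864/3293; mL+mR=3393/6586 → advance +1; mR−mL=63/6586 → turn +1·90°
n=5: pose=(5,-11,E); sL=18/65, sR=90/349; mL=45/349, mR=-432/22685; mL+mR=2493/22685 → advance +1; mR−mL=-3357/22685 → turn -1·90°

0 9/29 45/61 45/122 756/1769 3 -8 S
1 18/53 18/53 9/53 0 3 -9 E
2 45/164 45/74 45/148 2025/6068 4 -9 S
3 90/293 18/61 9/61 -216/17873 4 -10 E
4 9/37 45/89 45/178 864/3293 5 -10 S
5 18/65 90/349 45/349 -432/22685 5 -11 E
final 6 -11 S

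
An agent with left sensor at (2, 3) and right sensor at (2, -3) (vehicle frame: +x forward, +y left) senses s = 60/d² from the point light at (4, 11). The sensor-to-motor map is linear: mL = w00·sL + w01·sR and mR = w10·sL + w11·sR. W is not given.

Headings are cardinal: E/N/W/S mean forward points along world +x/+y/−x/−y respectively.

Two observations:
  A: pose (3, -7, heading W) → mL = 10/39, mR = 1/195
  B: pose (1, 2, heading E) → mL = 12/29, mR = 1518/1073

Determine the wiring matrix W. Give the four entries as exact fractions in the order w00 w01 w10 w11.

obs A: pose=(3,-7,W) → sL=2/15, sR=10/39, mL=10/39, mR=1/195
obs B: pose=(1,2,E) → sL=60/37, sR=12/29, mL=12/29, mR=1518/1073
sensor matrix S = [[2/15, 10/39], [60/37, 12/29]]; det S = -25152/69745
solve [mL_A; mL_B] = S·[w00; w01] and [mR_A; mR_B] = S·[w10; w11]:
  w00 = 0, w01 = 1, w10 = 1, w11 = -1/2

0 1 1 -1/2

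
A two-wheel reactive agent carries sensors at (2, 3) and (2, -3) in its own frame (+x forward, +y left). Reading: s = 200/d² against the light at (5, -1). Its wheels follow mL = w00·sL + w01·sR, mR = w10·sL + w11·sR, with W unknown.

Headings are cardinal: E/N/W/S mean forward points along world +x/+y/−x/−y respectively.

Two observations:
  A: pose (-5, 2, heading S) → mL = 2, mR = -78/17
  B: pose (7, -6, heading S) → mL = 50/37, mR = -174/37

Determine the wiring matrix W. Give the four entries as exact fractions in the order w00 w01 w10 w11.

obs A: pose=(-5,2,S) → sL=4, sR=20/17, mL=2, mR=-78/17
obs B: pose=(7,-6,S) → sL=100/37, sR=4, mL=50/37, mR=-174/37
sensor matrix S = [[4, 20/17], [100/37, 4]]; det S = 8064/629
solve [mL_A; mL_B] = S·[w00; w01] and [mR_A; mR_B] = S·[w10; w11]:
  w00 = 1/2, w01 = 0, w10 = -1, w11 = -1/2

1/2 0 -1 -1/2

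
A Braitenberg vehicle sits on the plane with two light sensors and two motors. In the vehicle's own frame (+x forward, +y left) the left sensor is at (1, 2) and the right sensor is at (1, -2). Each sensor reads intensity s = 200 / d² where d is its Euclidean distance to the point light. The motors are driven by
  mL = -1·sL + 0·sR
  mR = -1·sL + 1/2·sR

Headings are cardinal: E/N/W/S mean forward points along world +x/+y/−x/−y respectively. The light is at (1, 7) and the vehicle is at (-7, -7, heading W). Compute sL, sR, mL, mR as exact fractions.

200/337 8/9 -200/337 -452/3033

left sensor world pos  = (-8, -9); dL² = 337
right sensor world pos = (-8, -5); dR² = 225
sL = 200/337 = 200/337
sR = 200/225 = 8/9
mL = -1·sL + 0·sR = -200/337
mR = -1·sL + 1/2·sR = -452/3033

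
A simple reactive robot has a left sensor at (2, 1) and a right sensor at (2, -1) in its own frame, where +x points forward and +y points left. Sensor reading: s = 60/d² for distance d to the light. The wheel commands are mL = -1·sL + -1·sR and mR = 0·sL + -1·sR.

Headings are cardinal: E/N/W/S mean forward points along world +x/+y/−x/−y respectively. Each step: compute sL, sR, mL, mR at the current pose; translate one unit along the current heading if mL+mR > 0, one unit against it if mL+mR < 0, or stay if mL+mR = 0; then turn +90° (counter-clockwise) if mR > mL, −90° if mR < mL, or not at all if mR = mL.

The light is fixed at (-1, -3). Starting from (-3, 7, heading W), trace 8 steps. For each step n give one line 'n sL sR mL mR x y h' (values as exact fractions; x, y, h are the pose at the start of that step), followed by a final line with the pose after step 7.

n=0: pose=(-3,7,W); sL=60/97, sR=60/137; mL=-14040/13289, mR=-60/137; mL+mR=-19860/13289 → advance -1; mR−mL=60/97 → turn +1·90°
n=1: pose=(-2,7,S); sL=15/16, sR=15/17; mL=-495/272, mR=-15/17; mL+mR=-735/272 → advance -1; mR−mL=15/16 → turn +1·90°
n=2: pose=(-2,8,E); sL=12/29, sR=60/101; mL=-2952/2929, mR=-60/101; mL+mR=-4692/2929 → advance -1; mR−mL=12/29 → turn +1·90°
n=3: pose=(-3,8,N); sL=30/89, sR=6/17; mL=-1044/1513, mR=-6/17; mL+mR=-1578/1513 → advance -1; mR−mL=30/89 → turn +1·90°
n=4: pose=(-3,7,W); sL=60/97, sR=60/137; mL=-14040/13289, mR=-60/137; mL+mR=-19860/13289 → advance -1; mR−mL=60/97 → turn +1·90°
n=5: pose=(-2,7,S); sL=15/16, sR=15/17; mL=-495/272, mR=-15/17; mL+mR=-735/272 → advance -1; mR−mL=15/16 → turn +1·90°
n=6: pose=(-2,8,E); sL=12/29, sR=60/101; mL=-2952/2929, mR=-60/101; mL+mR=-4692/2929 → advance -1; mR−mL=12/29 → turn +1·90°
n=7: pose=(-3,8,N); sL=30/89, sR=6/17; mL=-1044/1513, mR=-6/17; mL+mR=-1578/1513 → advance -1; mR−mL=30/89 → turn +1·90°

0 60/97 60/137 -14040/13289 -60/137 -3 7 W
1 15/16 15/17 -495/272 -15/17 -2 7 S
2 12/29 60/101 -2952/2929 -60/101 -2 8 E
3 30/89 6/17 -1044/1513 -6/17 -3 8 N
4 60/97 60/137 -14040/13289 -60/137 -3 7 W
5 15/16 15/17 -495/272 -15/17 -2 7 S
6 12/29 60/101 -2952/2929 -60/101 -2 8 E
7 30/89 6/17 -1044/1513 -6/17 -3 8 N
final -3 7 W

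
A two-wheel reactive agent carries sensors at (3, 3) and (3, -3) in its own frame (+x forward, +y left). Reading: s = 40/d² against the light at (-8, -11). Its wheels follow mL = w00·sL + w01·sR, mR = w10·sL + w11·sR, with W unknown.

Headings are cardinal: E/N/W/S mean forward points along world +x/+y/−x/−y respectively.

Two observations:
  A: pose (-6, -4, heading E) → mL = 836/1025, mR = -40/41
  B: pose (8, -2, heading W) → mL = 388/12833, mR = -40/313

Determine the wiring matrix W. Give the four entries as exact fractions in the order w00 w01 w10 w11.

-1/2 1 0 -1

obs A: pose=(-6,-4,E) → sL=8/25, sR=40/41, mL=836/1025, mR=-40/41
obs B: pose=(8,-2,W) → sL=8/41, sR=40/313, mL=388/12833, mR=-40/313
sensor matrix S = [[8/25, 40/41], [8/41, 40/313]]; det S = -393216/2630765
solve [mL_A; mL_B] = S·[w00; w01] and [mR_A; mR_B] = S·[w10; w11]:
  w00 = -1/2, w01 = 1, w10 = 0, w11 = -1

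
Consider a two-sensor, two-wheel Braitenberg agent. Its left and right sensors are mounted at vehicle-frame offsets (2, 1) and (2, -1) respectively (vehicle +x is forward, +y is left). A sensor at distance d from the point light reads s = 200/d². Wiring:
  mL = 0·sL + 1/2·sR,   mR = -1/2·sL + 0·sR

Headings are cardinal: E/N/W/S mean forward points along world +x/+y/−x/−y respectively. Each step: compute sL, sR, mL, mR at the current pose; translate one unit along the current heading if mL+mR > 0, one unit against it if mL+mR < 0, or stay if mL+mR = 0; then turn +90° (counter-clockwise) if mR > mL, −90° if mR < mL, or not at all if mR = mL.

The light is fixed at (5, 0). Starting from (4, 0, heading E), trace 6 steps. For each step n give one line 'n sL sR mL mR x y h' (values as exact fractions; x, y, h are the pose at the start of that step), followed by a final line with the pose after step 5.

0 100 100 50 -50 4 0 E
1 50 25 25/2 -25 4 0 S
2 200/9 200/13 100/13 -100/9 4 1 W
3 20 20 10 -10 5 1 N
4 25 50 25 -25/2 5 1 E
5 40 200 100 -20 6 1 S
final 6 0 W

n=0: pose=(4,0,E); sL=100, sR=100; mL=50, mR=-50; mL+mR=0 → advance +0; mR−mL=-100 → turn -1·90°
n=1: pose=(4,0,S); sL=50, sR=25; mL=25/2, mR=-25; mL+mR=-25/2 → advance -1; mR−mL=-75/2 → turn -1·90°
n=2: pose=(4,1,W); sL=200/9, sR=200/13; mL=100/13, mR=-100/9; mL+mR=-400/117 → advance -1; mR−mL=-2200/117 → turn -1·90°
n=3: pose=(5,1,N); sL=20, sR=20; mL=10, mR=-10; mL+mR=0 → advance +0; mR−mL=-20 → turn -1·90°
n=4: pose=(5,1,E); sL=25, sR=50; mL=25, mR=-25/2; mL+mR=25/2 → advance +1; mR−mL=-75/2 → turn -1·90°
n=5: pose=(6,1,S); sL=40, sR=200; mL=100, mR=-20; mL+mR=80 → advance +1; mR−mL=-120 → turn -1·90°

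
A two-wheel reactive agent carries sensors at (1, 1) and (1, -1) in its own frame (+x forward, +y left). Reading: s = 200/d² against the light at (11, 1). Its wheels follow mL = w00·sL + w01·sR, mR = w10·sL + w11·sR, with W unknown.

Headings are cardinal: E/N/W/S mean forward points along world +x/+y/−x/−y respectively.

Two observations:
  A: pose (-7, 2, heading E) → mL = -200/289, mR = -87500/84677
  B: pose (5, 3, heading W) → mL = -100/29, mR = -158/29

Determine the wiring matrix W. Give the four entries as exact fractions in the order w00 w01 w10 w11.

0 -1 -1/2 -1

obs A: pose=(-7,2,E) → sL=200/293, sR=200/289, mL=-200/289, mR=-87500/84677
obs B: pose=(5,3,W) → sL=4, sR=100/29, mL=-100/29, mR=-158/29
sensor matrix S = [[200/293, 200/289], [4, 100/29]]; det S = -1017600/2455633
solve [mL_A; mL_B] = S·[w00; w01] and [mR_A; mR_B] = S·[w10; w11]:
  w00 = 0, w01 = -1, w10 = -1/2, w11 = -1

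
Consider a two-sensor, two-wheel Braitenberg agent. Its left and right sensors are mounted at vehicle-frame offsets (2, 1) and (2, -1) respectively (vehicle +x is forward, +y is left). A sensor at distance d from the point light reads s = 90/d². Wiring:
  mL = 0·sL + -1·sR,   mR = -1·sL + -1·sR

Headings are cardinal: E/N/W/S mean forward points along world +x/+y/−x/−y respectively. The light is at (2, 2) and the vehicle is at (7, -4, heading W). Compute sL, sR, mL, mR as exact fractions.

45/29 45/17 -45/17 -2070/493

left sensor world pos  = (5, -5); dL² = 58
right sensor world pos = (5, -3); dR² = 34
sL = 90/58 = 45/29
sR = 90/34 = 45/17
mL = 0·sL + -1·sR = -45/17
mR = -1·sL + -1·sR = -2070/493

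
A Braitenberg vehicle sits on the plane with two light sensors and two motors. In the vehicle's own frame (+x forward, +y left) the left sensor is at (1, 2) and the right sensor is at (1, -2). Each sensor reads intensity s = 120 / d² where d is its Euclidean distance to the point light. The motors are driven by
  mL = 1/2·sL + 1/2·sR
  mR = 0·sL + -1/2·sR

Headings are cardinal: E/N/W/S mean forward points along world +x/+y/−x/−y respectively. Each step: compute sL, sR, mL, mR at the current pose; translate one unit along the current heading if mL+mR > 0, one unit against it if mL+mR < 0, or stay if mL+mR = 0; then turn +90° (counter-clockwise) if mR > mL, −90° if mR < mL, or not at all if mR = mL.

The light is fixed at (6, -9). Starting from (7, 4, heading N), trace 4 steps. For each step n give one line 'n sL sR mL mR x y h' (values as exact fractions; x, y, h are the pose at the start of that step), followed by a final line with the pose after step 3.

0 120/197 24/41 4824/8077 -12/41 7 4 N
1 6/13 30/37 306/481 -15/37 7 5 E
2 24/37 120/169 4248/6253 -60/169 8 5 S
3 60/61 60/113 5220/6893 -30/113 8 4 W
final 7 4 N

n=0: pose=(7,4,N); sL=120/197, sR=24/41; mL=4824/8077, mR=-12/41; mL+mR=60/197 → advance +1; mR−mL=-7188/8077 → turn -1·90°
n=1: pose=(7,5,E); sL=6/13, sR=30/37; mL=306/481, mR=-15/37; mL+mR=3/13 → advance +1; mR−mL=-501/481 → turn -1·90°
n=2: pose=(8,5,S); sL=24/37, sR=120/169; mL=4248/6253, mR=-60/169; mL+mR=12/37 → advance +1; mR−mL=-6468/6253 → turn -1·90°
n=3: pose=(8,4,W); sL=60/61, sR=60/113; mL=5220/6893, mR=-30/113; mL+mR=30/61 → advance +1; mR−mL=-7050/6893 → turn -1·90°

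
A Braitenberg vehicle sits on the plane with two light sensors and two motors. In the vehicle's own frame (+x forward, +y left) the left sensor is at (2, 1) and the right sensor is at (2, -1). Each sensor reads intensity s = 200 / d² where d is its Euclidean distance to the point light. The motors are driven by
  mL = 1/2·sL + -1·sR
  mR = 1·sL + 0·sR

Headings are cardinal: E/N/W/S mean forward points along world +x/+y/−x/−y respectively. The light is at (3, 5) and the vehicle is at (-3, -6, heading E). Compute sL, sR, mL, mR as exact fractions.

left sensor world pos  = (-1, -5); dL² = 116
right sensor world pos = (-1, -7); dR² = 160
sL = 200/116 = 50/29
sR = 200/160 = 5/4
mL = 1/2·sL + -1·sR = -45/116
mR = 1·sL + 0·sR = 50/29

50/29 5/4 -45/116 50/29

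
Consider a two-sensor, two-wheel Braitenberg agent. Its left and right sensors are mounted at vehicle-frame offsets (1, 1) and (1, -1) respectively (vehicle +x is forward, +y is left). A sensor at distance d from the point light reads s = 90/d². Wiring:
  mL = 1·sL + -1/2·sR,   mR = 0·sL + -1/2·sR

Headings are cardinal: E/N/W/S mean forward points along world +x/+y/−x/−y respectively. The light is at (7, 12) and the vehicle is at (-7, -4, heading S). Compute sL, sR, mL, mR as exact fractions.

45/229 45/257 12825/117706 -45/514

left sensor world pos  = (-6, -5); dL² = 458
right sensor world pos = (-8, -5); dR² = 514
sL = 90/458 = 45/229
sR = 90/514 = 45/257
mL = 1·sL + -1/2·sR = 12825/117706
mR = 0·sL + -1/2·sR = -45/514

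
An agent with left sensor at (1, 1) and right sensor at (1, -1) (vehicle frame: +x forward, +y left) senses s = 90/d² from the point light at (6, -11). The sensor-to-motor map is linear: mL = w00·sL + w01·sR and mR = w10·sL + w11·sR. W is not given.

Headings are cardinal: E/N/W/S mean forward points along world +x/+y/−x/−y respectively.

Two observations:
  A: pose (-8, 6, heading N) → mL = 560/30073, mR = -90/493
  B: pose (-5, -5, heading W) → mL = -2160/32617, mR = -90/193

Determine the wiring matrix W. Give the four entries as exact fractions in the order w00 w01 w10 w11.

-1 1 0 -1

obs A: pose=(-8,6,N) → sL=10/61, sR=90/493, mL=560/30073, mR=-90/493
obs B: pose=(-5,-5,W) → sL=90/169, sR=90/193, mL=-2160/32617, mR=-90/193
sensor matrix S = [[10/61, 90/493], [90/169, 90/193]]; det S = -20376000/980891041
solve [mL_A; mL_B] = S·[w00; w01] and [mR_A; mR_B] = S·[w10; w11]:
  w00 = -1, w01 = 1, w10 = 0, w11 = -1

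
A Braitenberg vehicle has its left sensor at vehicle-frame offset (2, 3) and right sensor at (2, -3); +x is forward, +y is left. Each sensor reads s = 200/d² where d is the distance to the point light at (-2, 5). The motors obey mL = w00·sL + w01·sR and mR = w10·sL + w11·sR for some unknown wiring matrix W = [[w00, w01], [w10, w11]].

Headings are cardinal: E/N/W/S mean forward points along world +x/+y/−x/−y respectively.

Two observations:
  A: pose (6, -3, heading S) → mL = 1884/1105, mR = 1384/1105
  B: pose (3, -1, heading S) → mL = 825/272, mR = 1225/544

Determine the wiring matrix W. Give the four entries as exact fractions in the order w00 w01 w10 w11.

1 1/2 1/2 1/2

obs A: pose=(6,-3,S) → sL=200/221, sR=8/5, mL=1884/1105, mR=1384/1105
obs B: pose=(3,-1,S) → sL=25/16, sR=50/17, mL=825/272, mR=1225/544
sensor matrix S = [[200/221, 8/5], [25/16, 50/17]]; det S = 1215/7514
solve [mL_A; mL_B] = S·[w00; w01] and [mR_A; mR_B] = S·[w10; w11]:
  w00 = 1, w01 = 1/2, w10 = 1/2, w11 = 1/2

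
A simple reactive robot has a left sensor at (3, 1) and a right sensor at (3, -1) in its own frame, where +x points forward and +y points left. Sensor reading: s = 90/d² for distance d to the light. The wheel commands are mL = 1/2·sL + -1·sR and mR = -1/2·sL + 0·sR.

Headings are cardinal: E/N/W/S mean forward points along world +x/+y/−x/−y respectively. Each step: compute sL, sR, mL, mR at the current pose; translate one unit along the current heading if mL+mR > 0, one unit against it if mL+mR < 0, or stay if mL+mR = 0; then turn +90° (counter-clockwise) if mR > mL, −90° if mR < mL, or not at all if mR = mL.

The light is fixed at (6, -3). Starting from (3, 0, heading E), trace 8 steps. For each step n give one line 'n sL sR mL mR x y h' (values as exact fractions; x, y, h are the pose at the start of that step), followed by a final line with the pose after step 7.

n=0: pose=(3,0,E); sL=45/8, sR=45/2; mL=-315/16, mR=-45/16; mL+mR=-45/2 → advance -1; mR−mL=135/8 → turn +1·90°
n=1: pose=(2,0,N); sL=90/61, sR=2; mL=-77/61, mR=-45/61; mL+mR=-2 → advance -1; mR−mL=32/61 → turn +1·90°
n=2: pose=(2,-1,W); sL=9/5, sR=45/29; mL=-189/290, mR=-9/10; mL+mR=-45/29 → advance -1; mR−mL=-36/145 → turn -1·90°
n=3: pose=(3,-1,N); sL=90/41, sR=90/29; mL=-2385/1189, mR=-45/41; mL+mR=-90/29 → advance -1; mR−mL=1080/1189 → turn +1·90°
n=4: pose=(3,-2,W); sL=5/2, sR=9/4; mL=-1, mR=-5/4; mL+mR=-9/4 → advance -1; mR−mL=-1/4 → turn -1·90°
n=5: pose=(4,-2,N); sL=18/5, sR=90/17; mL=-297/85, mR=-9/5; mL+mR=-90/17 → advance -1; mR−mL=144/85 → turn +1·90°
n=6: pose=(4,-3,W); sL=45/13, sR=45/13; mL=-45/26, mR=-45/26; mL+mR=-45/13 → advance -1; mR−mL=0 → turn +0·90°
n=7: pose=(5,-3,W); sL=90/17, sR=90/17; mL=-45/17, mR=-45/17; mL+mR=-90/17 → advance -1; mR−mL=0 → turn +0·90°

0 45/8 45/2 -315/16 -45/16 3 0 E
1 90/61 2 -77/61 -45/61 2 0 N
2 9/5 45/29 -189/290 -9/10 2 -1 W
3 90/41 90/29 -2385/1189 -45/41 3 -1 N
4 5/2 9/4 -1 -5/4 3 -2 W
5 18/5 90/17 -297/85 -9/5 4 -2 N
6 45/13 45/13 -45/26 -45/26 4 -3 W
7 90/17 90/17 -45/17 -45/17 5 -3 W
final 6 -3 W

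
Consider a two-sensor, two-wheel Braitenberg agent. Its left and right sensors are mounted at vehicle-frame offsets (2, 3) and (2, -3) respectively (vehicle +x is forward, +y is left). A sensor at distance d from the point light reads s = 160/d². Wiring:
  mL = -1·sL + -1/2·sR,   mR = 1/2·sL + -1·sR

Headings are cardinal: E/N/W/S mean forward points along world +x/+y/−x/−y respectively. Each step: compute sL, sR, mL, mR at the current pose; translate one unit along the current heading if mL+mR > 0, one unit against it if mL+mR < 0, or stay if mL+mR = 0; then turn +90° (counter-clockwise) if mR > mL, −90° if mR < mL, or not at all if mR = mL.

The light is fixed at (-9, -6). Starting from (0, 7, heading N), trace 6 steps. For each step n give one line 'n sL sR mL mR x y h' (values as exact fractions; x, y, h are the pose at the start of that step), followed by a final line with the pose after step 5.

n=0: pose=(0,7,N); sL=160/261, sR=160/369; mL=-2960/3567, mR=-1360/10701; mL+mR=-10240/10701 → advance -1; mR−mL=7520/10701 → turn +1·90°
n=1: pose=(0,6,W); sL=16/13, sR=80/137; mL=-2712/1781, mR=56/1781; mL+mR=-2656/1781 → advance -1; mR−mL=2768/1781 → turn +1·90°
n=2: pose=(1,6,S); sL=160/269, sR=160/149; mL=-45360/40081, mR=-31120/40081; mL+mR=-76480/40081 → advance -1; mR−mL=14240/40081 → turn +1·90°
n=3: pose=(1,7,E); sL=2/5, sR=40/61; mL=-222/305, mR=-139/305; mL+mR=-361/305 → advance -1; mR−mL=83/305 → turn +1·90°
n=4: pose=(0,7,N); sL=160/261, sR=160/369; mL=-2960/3567, mR=-1360/10701; mL+mR=-10240/10701 → advance -1; mR−mL=7520/10701 → turn +1·90°
n=5: pose=(0,6,W); sL=16/13, sR=80/137; mL=-2712/1781, mR=56/1781; mL+mR=-2656/1781 → advance -1; mR−mL=2768/1781 → turn +1·90°

0 160/261 160/369 -2960/3567 -1360/10701 0 7 N
1 16/13 80/137 -2712/1781 56/1781 0 6 W
2 160/269 160/149 -45360/40081 -31120/40081 1 6 S
3 2/5 40/61 -222/305 -139/305 1 7 E
4 160/261 160/369 -2960/3567 -1360/10701 0 7 N
5 16/13 80/137 -2712/1781 56/1781 0 6 W
final 1 6 S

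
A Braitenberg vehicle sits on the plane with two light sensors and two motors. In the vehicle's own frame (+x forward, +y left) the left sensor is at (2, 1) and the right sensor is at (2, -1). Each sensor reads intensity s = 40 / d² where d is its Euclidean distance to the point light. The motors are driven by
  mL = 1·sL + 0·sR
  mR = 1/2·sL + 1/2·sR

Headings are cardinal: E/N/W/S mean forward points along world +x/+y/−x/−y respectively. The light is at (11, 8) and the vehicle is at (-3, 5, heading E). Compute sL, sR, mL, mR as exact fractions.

left sensor world pos  = (-1, 6); dL² = 148
right sensor world pos = (-1, 4); dR² = 160
sL = 40/148 = 10/37
sR = 40/160 = 1/4
mL = 1·sL + 0·sR = 10/37
mR = 1/2·sL + 1/2·sR = 77/296

10/37 1/4 10/37 77/296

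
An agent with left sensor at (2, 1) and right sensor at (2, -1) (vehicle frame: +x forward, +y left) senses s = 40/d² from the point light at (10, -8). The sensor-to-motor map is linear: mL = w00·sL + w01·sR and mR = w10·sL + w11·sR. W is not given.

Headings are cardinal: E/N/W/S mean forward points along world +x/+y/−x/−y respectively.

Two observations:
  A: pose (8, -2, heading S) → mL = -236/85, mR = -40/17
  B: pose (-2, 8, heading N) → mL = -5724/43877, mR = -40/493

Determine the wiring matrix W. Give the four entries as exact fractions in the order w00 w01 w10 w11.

obs A: pose=(8,-2,S) → sL=40/17, sR=8/5, mL=-236/85, mR=-40/17
obs B: pose=(-2,8,N) → sL=40/493, sR=8/89, mL=-5724/43877, mR=-40/493
sensor matrix S = [[40/17, 8/5], [40/493, 8/89]]; det S = 3584/43877
solve [mL_A; mL_B] = S·[w00; w01] and [mR_A; mR_B] = S·[w10; w11]:
  w00 = -1/2, w01 = -1, w10 = -1, w11 = 0

-1/2 -1 -1 0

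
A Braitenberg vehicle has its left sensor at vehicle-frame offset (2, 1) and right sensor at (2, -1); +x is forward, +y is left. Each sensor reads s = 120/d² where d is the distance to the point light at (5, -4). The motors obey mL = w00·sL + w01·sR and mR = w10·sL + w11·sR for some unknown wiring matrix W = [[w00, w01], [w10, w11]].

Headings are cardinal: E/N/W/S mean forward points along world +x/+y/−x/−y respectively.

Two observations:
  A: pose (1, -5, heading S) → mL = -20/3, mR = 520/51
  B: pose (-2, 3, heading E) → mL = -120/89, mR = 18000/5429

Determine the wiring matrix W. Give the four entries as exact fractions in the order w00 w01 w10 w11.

obs A: pose=(1,-5,S) → sL=20/3, sR=60/17, mL=-20/3, mR=520/51
obs B: pose=(-2,3,E) → sL=120/89, sR=120/61, mL=-120/89, mR=18000/5429
sensor matrix S = [[20/3, 60/17], [120/89, 120/61]]; det S = 771200/92293
solve [mL_A; mL_B] = S·[w00; w01] and [mR_A; mR_B] = S·[w10; w11]:
  w00 = -1, w01 = 0, w10 = 1, w11 = 1

-1 0 1 1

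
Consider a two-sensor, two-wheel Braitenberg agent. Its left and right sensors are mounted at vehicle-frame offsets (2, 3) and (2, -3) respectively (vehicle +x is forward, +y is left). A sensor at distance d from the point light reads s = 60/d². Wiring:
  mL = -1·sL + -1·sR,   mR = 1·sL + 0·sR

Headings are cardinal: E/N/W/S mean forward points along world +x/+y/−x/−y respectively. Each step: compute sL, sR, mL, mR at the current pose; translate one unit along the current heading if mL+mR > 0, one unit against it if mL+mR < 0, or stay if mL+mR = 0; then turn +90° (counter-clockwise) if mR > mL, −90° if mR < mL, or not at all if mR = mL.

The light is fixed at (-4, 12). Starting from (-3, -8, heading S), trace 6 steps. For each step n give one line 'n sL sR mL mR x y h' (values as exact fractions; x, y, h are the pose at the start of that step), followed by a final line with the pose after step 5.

0 3/25 15/122 -741/3050 3/25 -3 -8 S
1 12/53 60/493 -9096/26129 12/53 -3 -7 E
2 30/149 30/149 -60/149 30/149 -4 -7 N
3 60/533 60/293 -49560/156169 60/533 -4 -8 W
4 3/25 15/122 -741/3050 3/25 -3 -8 S
5 12/53 60/493 -9096/26129 12/53 -3 -7 E
final -4 -7 N

n=0: pose=(-3,-8,S); sL=3/25, sR=15/122; mL=-741/3050, mR=3/25; mL+mR=-15/122 → advance -1; mR−mL=1107/3050 → turn +1·90°
n=1: pose=(-3,-7,E); sL=12/53, sR=60/493; mL=-9096/26129, mR=12/53; mL+mR=-60/493 → advance -1; mR−mL=15012/26129 → turn +1·90°
n=2: pose=(-4,-7,N); sL=30/149, sR=30/149; mL=-60/149, mR=30/149; mL+mR=-30/149 → advance -1; mR−mL=90/149 → turn +1·90°
n=3: pose=(-4,-8,W); sL=60/533, sR=60/293; mL=-49560/156169, mR=60/533; mL+mR=-60/293 → advance -1; mR−mL=67140/156169 → turn +1·90°
n=4: pose=(-3,-8,S); sL=3/25, sR=15/122; mL=-741/3050, mR=3/25; mL+mR=-15/122 → advance -1; mR−mL=1107/3050 → turn +1·90°
n=5: pose=(-3,-7,E); sL=12/53, sR=60/493; mL=-9096/26129, mR=12/53; mL+mR=-60/493 → advance -1; mR−mL=15012/26129 → turn +1·90°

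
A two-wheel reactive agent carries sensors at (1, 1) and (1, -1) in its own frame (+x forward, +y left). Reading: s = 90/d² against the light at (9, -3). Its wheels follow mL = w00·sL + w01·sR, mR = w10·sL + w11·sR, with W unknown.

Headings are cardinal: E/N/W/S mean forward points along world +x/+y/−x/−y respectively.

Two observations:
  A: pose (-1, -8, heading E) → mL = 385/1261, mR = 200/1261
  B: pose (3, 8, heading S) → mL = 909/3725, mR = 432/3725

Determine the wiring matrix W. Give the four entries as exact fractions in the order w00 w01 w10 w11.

obs A: pose=(-1,-8,E) → sL=90/97, sR=10/13, mL=385/1261, mR=200/1261
obs B: pose=(3,8,S) → sL=18/25, sR=90/149, mL=909/3725, mR=432/3725
sensor matrix S = [[90/97, 10/13], [18/25, 90/149]]; det S = 6192/939445
solve [mL_A; mL_B] = S·[w00; w01] and [mR_A; mR_B] = S·[w10; w11]:
  w00 = -1/2, w01 = 1, w10 = 1, w11 = -1

-1/2 1 1 -1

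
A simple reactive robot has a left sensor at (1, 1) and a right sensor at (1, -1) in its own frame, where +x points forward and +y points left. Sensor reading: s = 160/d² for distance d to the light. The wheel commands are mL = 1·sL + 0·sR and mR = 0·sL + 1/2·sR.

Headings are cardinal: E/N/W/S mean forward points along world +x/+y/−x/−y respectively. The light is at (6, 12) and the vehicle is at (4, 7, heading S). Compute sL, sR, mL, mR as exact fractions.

left sensor world pos  = (5, 6); dL² = 37
right sensor world pos = (3, 6); dR² = 45
sL = 160/37 = 160/37
sR = 160/45 = 32/9
mL = 1·sL + 0·sR = 160/37
mR = 0·sL + 1/2·sR = 16/9

160/37 32/9 160/37 16/9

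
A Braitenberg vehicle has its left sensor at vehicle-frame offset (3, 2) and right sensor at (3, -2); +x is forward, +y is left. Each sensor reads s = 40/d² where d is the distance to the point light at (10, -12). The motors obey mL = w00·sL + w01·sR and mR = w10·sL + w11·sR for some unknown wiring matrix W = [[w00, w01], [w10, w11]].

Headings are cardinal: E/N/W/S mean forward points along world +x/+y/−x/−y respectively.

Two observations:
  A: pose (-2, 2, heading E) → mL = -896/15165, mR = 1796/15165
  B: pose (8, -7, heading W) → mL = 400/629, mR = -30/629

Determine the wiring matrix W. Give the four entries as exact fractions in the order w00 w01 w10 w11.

obs A: pose=(-2,2,E) → sL=40/337, sR=8/45, mL=-896/15165, mR=1796/15165
obs B: pose=(8,-7,W) → sL=20/17, sR=20/37, mL=400/629, mR=-30/629
sensor matrix S = [[40/337, 8/45], [20/17, 20/37]]; det S = -276608/1907757
solve [mL_A; mL_B] = S·[w00; w01] and [mR_A; mR_B] = S·[w10; w11]:
  w00 = 1, w01 = -1, w10 = -1/2, w11 = 1

1 -1 -1/2 1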